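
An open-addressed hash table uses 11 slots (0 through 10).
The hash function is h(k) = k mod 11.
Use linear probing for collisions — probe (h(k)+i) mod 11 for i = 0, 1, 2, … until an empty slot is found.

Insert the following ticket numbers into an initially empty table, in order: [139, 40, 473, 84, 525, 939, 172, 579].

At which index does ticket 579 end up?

Insert 139: h=7, slot 7 empty → index 7.
Insert 40: h=7, slot 7 occupied → index 8.
Insert 473: h=0, slot 0 empty → index 0.
Insert 84: h=7, slots 7,8 occupied → index 9.
Insert 525: h=8, slots 8,9 occupied → index 10.
Insert 939: h=4, slot 4 empty → index 4.
Insert 172: h=7, slots 7,8,9,10,0 occupied → index 1.
Insert 579: h=7, slots 7,8,9,10,0,1 occupied → index 2.
Table: [473, 172, 579, ., 939, ., ., 139, 40, 84, 525]

2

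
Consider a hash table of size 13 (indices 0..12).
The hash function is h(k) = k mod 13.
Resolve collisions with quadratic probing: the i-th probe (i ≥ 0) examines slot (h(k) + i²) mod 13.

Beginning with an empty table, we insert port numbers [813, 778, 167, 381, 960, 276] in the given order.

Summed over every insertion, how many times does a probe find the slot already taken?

813: h=7 => slot 7
778: h=11 => slot 11
167: h=11, probe 11,12 => slot 12
381: h=4 => slot 4
960: h=11, probe 11,12,2 => slot 2
276: h=3 => slot 3
Table: [—, —, 960, 276, 381, —, —, 813, —, —, —, 778, 167]

3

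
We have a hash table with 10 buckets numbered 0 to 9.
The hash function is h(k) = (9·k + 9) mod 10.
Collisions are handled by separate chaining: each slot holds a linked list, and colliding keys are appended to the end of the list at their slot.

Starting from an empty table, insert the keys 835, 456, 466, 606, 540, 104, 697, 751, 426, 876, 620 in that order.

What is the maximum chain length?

5

Insert 835: h=4, bucket 4 empty → new chain.
Insert 456: h=3, bucket 3 empty → new chain.
Insert 466: h=3, bucket 3 nonempty → append to chain.
Insert 606: h=3, bucket 3 nonempty → append to chain.
Insert 540: h=9, bucket 9 empty → new chain.
Insert 104: h=5, bucket 5 empty → new chain.
Insert 697: h=2, bucket 2 empty → new chain.
Insert 751: h=8, bucket 8 empty → new chain.
Insert 426: h=3, bucket 3 nonempty → append to chain.
Insert 876: h=3, bucket 3 nonempty → append to chain.
Insert 620: h=9, bucket 9 nonempty → append to chain.
Final buckets:
0: .
1: .
2: 697
3: 456 -> 466 -> 606 -> 426 -> 876
4: 835
5: 104
6: .
7: .
8: 751
9: 540 -> 620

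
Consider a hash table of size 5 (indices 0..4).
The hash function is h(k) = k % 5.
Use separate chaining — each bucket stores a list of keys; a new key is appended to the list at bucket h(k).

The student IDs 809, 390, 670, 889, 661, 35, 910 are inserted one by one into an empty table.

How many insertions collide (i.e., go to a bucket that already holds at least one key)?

809 -> bucket 4
390 -> bucket 0
670 -> bucket 0 (collision)
889 -> bucket 4 (collision)
661 -> bucket 1
35 -> bucket 0 (collision)
910 -> bucket 0 (collision)
Final buckets:
0: 390 -> 670 -> 35 -> 910
1: 661
2: -
3: -
4: 809 -> 889

4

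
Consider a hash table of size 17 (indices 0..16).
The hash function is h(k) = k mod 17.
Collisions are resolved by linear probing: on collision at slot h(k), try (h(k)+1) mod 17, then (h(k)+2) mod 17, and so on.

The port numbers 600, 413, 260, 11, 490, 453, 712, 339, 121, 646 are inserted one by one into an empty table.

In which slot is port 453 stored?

12

Insert 600: h=5, slot 5 empty → index 5.
Insert 413: h=5, slot 5 occupied → index 6.
Insert 260: h=5, slots 5,6 occupied → index 7.
Insert 11: h=11, slot 11 empty → index 11.
Insert 490: h=14, slot 14 empty → index 14.
Insert 453: h=11, slot 11 occupied → index 12.
Insert 712: h=15, slot 15 empty → index 15.
Insert 339: h=16, slot 16 empty → index 16.
Insert 121: h=2, slot 2 empty → index 2.
Insert 646: h=0, slot 0 empty → index 0.
Table: [646, ∅, 121, ∅, ∅, 600, 413, 260, ∅, ∅, ∅, 11, 453, ∅, 490, 712, 339]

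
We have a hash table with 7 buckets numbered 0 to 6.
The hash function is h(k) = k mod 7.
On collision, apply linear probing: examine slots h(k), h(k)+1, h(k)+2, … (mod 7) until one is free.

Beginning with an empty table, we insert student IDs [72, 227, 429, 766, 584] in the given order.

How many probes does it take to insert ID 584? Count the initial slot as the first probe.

72 hashes to 2; slot 2 is free → place at 2.
227 hashes to 3; slot 3 is free → place at 3.
429 hashes to 2; 2,3 taken → place at 4.
766 hashes to 3; 3,4 taken → place at 5.
584 hashes to 3; 3,4,5 taken → place at 6.
Table: [_, _, 72, 227, 429, 766, 584]

4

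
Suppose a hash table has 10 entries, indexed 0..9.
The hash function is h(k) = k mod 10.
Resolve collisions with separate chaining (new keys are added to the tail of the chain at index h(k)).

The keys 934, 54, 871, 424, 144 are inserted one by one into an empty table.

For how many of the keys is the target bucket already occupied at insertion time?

3

Insert 934: h=4, bucket 4 empty -> new chain.
Insert 54: h=4, bucket 4 nonempty -> append to chain.
Insert 871: h=1, bucket 1 empty -> new chain.
Insert 424: h=4, bucket 4 nonempty -> append to chain.
Insert 144: h=4, bucket 4 nonempty -> append to chain.
Final buckets:
0: -
1: 871
2: -
3: -
4: 934 -> 54 -> 424 -> 144
5: -
6: -
7: -
8: -
9: -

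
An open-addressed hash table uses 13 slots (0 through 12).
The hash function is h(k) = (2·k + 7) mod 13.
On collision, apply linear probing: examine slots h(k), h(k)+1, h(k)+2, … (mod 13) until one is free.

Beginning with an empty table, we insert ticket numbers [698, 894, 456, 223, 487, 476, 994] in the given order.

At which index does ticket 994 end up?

7

698 hashes to 12; slot 12 is free -> place at 12.
894 hashes to 1; slot 1 is free -> place at 1.
456 hashes to 9; slot 9 is free -> place at 9.
223 hashes to 11; slot 11 is free -> place at 11.
487 hashes to 6; slot 6 is free -> place at 6.
476 hashes to 10; slot 10 is free -> place at 10.
994 hashes to 6; 6 taken -> place at 7.
Table: [-, 894, -, -, -, -, 487, 994, -, 456, 476, 223, 698]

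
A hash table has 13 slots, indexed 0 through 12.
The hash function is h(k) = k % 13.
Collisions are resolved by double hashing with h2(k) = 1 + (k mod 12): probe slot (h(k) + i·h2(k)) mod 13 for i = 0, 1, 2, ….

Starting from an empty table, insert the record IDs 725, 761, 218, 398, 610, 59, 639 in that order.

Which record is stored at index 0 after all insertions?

725 hashes to 10; slot 10 is free → place at 10.
761 hashes to 7; slot 7 is free → place at 7.
218 hashes to 10, h2=3; 10 taken → place at 0.
398 hashes to 8; slot 8 is free → place at 8.
610 hashes to 12; slot 12 is free → place at 12.
59 hashes to 7, h2=12; 7 taken → place at 6.
639 hashes to 2; slot 2 is free → place at 2.
Table: [218, —, 639, —, —, —, 59, 761, 398, —, 725, —, 610]

218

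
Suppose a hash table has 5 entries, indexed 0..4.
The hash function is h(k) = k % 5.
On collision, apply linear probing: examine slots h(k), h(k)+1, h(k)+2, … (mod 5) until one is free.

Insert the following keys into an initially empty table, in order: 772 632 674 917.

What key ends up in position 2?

772 hashes to 2; slot 2 is free => place at 2.
632 hashes to 2; 2 taken => place at 3.
674 hashes to 4; slot 4 is free => place at 4.
917 hashes to 2; 2,3,4 taken => place at 0.
Table: [917, -, 772, 632, 674]

772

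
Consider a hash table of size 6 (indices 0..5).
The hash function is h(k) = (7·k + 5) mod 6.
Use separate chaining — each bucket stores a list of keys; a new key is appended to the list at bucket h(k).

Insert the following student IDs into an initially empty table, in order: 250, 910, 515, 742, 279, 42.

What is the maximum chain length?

250 → bucket 3
910 → bucket 3 (collision)
515 → bucket 4
742 → bucket 3 (collision)
279 → bucket 2
42 → bucket 5
Final buckets:
0: _
1: _
2: 279
3: 250 -> 910 -> 742
4: 515
5: 42

3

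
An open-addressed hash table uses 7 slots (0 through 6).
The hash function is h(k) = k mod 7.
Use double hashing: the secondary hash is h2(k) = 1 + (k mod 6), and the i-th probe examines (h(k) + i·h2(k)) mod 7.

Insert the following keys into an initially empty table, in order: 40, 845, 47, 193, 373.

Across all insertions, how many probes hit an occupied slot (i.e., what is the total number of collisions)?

40: h=5 => slot 5
845: h=5, h2=6, probe 5,4 => slot 4
47: h=5, h2=6, probe 5,4,3 => slot 3
193: h=4, h2=2, probe 4,6 => slot 6
373: h=2 => slot 2
Table: [∅, ∅, 373, 47, 845, 40, 193]

4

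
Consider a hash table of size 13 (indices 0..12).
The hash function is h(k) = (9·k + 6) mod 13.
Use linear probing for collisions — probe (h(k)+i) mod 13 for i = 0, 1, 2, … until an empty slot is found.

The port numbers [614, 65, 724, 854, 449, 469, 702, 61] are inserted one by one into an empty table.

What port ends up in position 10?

854

614 hashes to 7; slot 7 is free → place at 7.
65 hashes to 6; slot 6 is free → place at 6.
724 hashes to 9; slot 9 is free → place at 9.
854 hashes to 9; 9 taken → place at 10.
449 hashes to 4; slot 4 is free → place at 4.
469 hashes to 2; slot 2 is free → place at 2.
702 hashes to 6; 6,7 taken → place at 8.
61 hashes to 9; 9,10 taken → place at 11.
Table: [—, —, 469, —, 449, —, 65, 614, 702, 724, 854, 61, —]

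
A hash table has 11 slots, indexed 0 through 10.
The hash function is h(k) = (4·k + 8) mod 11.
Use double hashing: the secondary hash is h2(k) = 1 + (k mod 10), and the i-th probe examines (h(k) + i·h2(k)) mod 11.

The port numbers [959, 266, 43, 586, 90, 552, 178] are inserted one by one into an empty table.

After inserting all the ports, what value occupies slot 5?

959

Insert 959: h=5, slot 5 empty => index 5.
Insert 266: h=5, h2=7, slot 5 occupied => index 1.
Insert 43: h=4, slot 4 empty => index 4.
Insert 586: h=9, slot 9 empty => index 9.
Insert 90: h=5, h2=1, slot 5 occupied => index 6.
Insert 552: h=5, h2=3, slot 5 occupied => index 8.
Insert 178: h=5, h2=9, slot 5 occupied => index 3.
Table: [∅, 266, ∅, 178, 43, 959, 90, ∅, 552, 586, ∅]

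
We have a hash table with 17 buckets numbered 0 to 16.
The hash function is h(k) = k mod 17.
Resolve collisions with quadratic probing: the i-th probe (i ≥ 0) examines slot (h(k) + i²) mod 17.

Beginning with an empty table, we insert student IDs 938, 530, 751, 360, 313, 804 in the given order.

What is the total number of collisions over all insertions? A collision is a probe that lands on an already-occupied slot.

7

938 hashes to 3; slot 3 is free → place at 3.
530 hashes to 3; 3 taken → place at 4.
751 hashes to 3; 3,4 taken → place at 7.
360 hashes to 3; 3,4,7 taken → place at 12.
313 hashes to 7; 7 taken → place at 8.
804 hashes to 5; slot 5 is free → place at 5.
Table: [., ., ., 938, 530, 804, ., 751, 313, ., ., ., 360, ., ., ., .]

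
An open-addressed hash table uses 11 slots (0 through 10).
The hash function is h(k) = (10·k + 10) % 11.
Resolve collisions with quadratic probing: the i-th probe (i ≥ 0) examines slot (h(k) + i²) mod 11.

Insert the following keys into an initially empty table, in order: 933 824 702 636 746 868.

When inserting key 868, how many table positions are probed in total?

933 hashes to 1; slot 1 is free → place at 1.
824 hashes to 0; slot 0 is free → place at 0.
702 hashes to 1; 1 taken → place at 2.
636 hashes to 1; 1,2 taken → place at 5.
746 hashes to 1; 1,2,5 taken → place at 10.
868 hashes to 0; 0,1 taken → place at 4.
Table: [824, 933, 702, ∅, 868, 636, ∅, ∅, ∅, ∅, 746]

3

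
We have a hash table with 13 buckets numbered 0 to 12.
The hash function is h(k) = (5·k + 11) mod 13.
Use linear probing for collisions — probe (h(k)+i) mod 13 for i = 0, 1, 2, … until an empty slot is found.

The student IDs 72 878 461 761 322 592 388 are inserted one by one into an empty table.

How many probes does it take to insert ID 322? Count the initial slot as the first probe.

2

72: h=7 => slot 7
878: h=7, probe 7,8 => slot 8
461: h=2 => slot 2
761: h=7, probe 7,8,9 => slot 9
322: h=9, probe 9,10 => slot 10
592: h=7, probe 7,8,9,10,11 => slot 11
388: h=1 => slot 1
Table: [-, 388, 461, -, -, -, -, 72, 878, 761, 322, 592, -]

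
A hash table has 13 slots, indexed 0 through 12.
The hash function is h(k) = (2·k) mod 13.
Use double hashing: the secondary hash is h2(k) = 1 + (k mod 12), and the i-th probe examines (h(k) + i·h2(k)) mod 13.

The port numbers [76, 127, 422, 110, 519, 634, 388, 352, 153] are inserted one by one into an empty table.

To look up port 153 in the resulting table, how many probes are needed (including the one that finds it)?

76 hashes to 9; slot 9 is free -> place at 9.
127 hashes to 7; slot 7 is free -> place at 7.
422 hashes to 12; slot 12 is free -> place at 12.
110 hashes to 12, h2=3; 12 taken -> place at 2.
519 hashes to 11; slot 11 is free -> place at 11.
634 hashes to 7, h2=11; 7 taken -> place at 5.
388 hashes to 9, h2=5; 9 taken -> place at 1.
352 hashes to 2, h2=5; 2,7,12 taken -> place at 4.
153 hashes to 7, h2=10; 7,4,1,11 taken -> place at 8.
Table: [∅, 388, 110, ∅, 352, 634, ∅, 127, 153, 76, ∅, 519, 422]
Lookup 153: h=7, h2=10, probe 7,4,1,11,8 → found at 8.

5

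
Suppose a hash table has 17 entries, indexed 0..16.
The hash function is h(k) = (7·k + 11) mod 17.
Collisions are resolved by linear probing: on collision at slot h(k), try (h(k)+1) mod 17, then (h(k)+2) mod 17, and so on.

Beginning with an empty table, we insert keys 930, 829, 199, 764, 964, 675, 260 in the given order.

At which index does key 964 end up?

Insert 930: h=10, slot 10 empty -> index 10.
Insert 829: h=0, slot 0 empty -> index 0.
Insert 199: h=10, slot 10 occupied -> index 11.
Insert 764: h=4, slot 4 empty -> index 4.
Insert 964: h=10, slots 10,11 occupied -> index 12.
Insert 675: h=10, slots 10,11,12 occupied -> index 13.
Insert 260: h=12, slots 12,13 occupied -> index 14.
Table: [829, _, _, _, 764, _, _, _, _, _, 930, 199, 964, 675, 260, _, _]

12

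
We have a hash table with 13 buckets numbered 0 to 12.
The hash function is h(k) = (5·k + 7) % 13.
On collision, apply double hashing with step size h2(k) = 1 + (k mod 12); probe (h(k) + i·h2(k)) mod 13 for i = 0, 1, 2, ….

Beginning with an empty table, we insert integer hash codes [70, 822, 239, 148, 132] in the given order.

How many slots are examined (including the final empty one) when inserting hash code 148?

2

Insert 70: h=6, slot 6 empty → index 6.
Insert 822: h=9, slot 9 empty → index 9.
Insert 239: h=6, h2=12, slot 6 occupied → index 5.
Insert 148: h=6, h2=5, slot 6 occupied → index 11.
Insert 132: h=4, slot 4 empty → index 4.
Table: [∅, ∅, ∅, ∅, 132, 239, 70, ∅, ∅, 822, ∅, 148, ∅]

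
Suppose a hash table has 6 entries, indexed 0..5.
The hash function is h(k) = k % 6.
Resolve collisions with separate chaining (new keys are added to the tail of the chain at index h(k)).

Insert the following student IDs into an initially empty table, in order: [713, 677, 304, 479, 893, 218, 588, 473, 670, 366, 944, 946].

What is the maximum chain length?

5

713 -> bucket 5
677 -> bucket 5 (collision)
304 -> bucket 4
479 -> bucket 5 (collision)
893 -> bucket 5 (collision)
218 -> bucket 2
588 -> bucket 0
473 -> bucket 5 (collision)
670 -> bucket 4 (collision)
366 -> bucket 0 (collision)
944 -> bucket 2 (collision)
946 -> bucket 4 (collision)
Final buckets:
0: 588 -> 366
1: —
2: 218 -> 944
3: —
4: 304 -> 670 -> 946
5: 713 -> 677 -> 479 -> 893 -> 473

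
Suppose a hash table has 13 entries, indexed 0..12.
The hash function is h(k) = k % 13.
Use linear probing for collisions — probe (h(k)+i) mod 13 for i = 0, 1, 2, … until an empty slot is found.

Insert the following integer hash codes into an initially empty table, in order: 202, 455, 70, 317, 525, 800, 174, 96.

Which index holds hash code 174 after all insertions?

10

202: h=7 -> slot 7
455: h=0 -> slot 0
70: h=5 -> slot 5
317: h=5, probe 5,6 -> slot 6
525: h=5, probe 5,6,7,8 -> slot 8
800: h=7, probe 7,8,9 -> slot 9
174: h=5, probe 5,6,7,8,9,10 -> slot 10
96: h=5, probe 5,6,7,8,9,10,11 -> slot 11
Table: [455, -, -, -, -, 70, 317, 202, 525, 800, 174, 96, -]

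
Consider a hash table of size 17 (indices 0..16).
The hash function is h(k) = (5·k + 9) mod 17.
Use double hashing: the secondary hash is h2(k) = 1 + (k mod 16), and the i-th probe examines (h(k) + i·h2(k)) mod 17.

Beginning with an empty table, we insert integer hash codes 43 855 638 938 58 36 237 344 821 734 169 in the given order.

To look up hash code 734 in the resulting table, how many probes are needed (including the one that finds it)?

Insert 43: h=3, slot 3 empty -> index 3.
Insert 855: h=0, slot 0 empty -> index 0.
Insert 638: h=3, h2=15, slot 3 occupied -> index 1.
Insert 938: h=7, slot 7 empty -> index 7.
Insert 58: h=10, slot 10 empty -> index 10.
Insert 36: h=2, slot 2 empty -> index 2.
Insert 237: h=4, slot 4 empty -> index 4.
Insert 344: h=12, slot 12 empty -> index 12.
Insert 821: h=0, h2=6, slot 0 occupied -> index 6.
Insert 734: h=7, h2=15, slot 7 occupied -> index 5.
Insert 169: h=4, h2=10, slot 4 occupied -> index 14.
Table: [855, 638, 36, 43, 237, 734, 821, 938, ., ., 58, ., 344, ., 169, ., .]
Lookup 734: h=7, h2=15, probe 7,5 → found at 5.

2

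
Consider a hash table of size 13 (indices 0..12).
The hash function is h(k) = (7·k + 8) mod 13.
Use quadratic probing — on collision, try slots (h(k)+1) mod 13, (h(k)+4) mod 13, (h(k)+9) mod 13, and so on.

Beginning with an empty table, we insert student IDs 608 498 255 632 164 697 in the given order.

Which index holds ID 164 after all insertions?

8

Insert 608: h=0, slot 0 empty → index 0.
Insert 498: h=10, slot 10 empty → index 10.
Insert 255: h=12, slot 12 empty → index 12.
Insert 632: h=12, slots 12,0 occupied → index 3.
Insert 164: h=12, slots 12,0,3 occupied → index 8.
Insert 697: h=12, slots 12,0,3,8 occupied → index 2.
Table: [608, ∅, 697, 632, ∅, ∅, ∅, ∅, 164, ∅, 498, ∅, 255]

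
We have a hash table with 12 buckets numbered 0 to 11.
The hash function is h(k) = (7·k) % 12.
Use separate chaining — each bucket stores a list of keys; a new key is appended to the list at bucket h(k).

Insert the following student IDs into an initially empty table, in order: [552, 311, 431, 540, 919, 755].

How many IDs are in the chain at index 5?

Insert 552: h=0, bucket 0 empty -> new chain.
Insert 311: h=5, bucket 5 empty -> new chain.
Insert 431: h=5, bucket 5 nonempty -> append to chain.
Insert 540: h=0, bucket 0 nonempty -> append to chain.
Insert 919: h=1, bucket 1 empty -> new chain.
Insert 755: h=5, bucket 5 nonempty -> append to chain.
Final buckets:
0: 552 -> 540
1: 919
2: -
3: -
4: -
5: 311 -> 431 -> 755
6: -
7: -
8: -
9: -
10: -
11: -

3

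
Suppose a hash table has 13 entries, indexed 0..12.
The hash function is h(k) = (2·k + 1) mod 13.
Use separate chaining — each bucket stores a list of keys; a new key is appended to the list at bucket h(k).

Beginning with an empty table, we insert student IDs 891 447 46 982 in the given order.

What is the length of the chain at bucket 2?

Insert 891: h=2, bucket 2 empty → new chain.
Insert 447: h=11, bucket 11 empty → new chain.
Insert 46: h=2, bucket 2 nonempty → append to chain.
Insert 982: h=2, bucket 2 nonempty → append to chain.
Final buckets:
0: -
1: -
2: 891 -> 46 -> 982
3: -
4: -
5: -
6: -
7: -
8: -
9: -
10: -
11: 447
12: -

3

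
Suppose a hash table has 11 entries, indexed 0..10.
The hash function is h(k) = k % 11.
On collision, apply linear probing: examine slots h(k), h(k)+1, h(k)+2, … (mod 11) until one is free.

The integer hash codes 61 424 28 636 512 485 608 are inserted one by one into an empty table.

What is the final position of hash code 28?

8

Insert 61: h=6, slot 6 empty -> index 6.
Insert 424: h=6, slot 6 occupied -> index 7.
Insert 28: h=6, slots 6,7 occupied -> index 8.
Insert 636: h=9, slot 9 empty -> index 9.
Insert 512: h=6, slots 6,7,8,9 occupied -> index 10.
Insert 485: h=1, slot 1 empty -> index 1.
Insert 608: h=3, slot 3 empty -> index 3.
Table: [-, 485, -, 608, -, -, 61, 424, 28, 636, 512]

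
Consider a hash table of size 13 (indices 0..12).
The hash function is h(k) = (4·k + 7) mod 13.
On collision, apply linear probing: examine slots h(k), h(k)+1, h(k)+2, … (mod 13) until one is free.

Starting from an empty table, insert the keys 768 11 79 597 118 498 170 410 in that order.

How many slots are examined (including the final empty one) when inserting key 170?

Insert 768: h=11, slot 11 empty -> index 11.
Insert 11: h=12, slot 12 empty -> index 12.
Insert 79: h=11, slots 11,12 occupied -> index 0.
Insert 597: h=3, slot 3 empty -> index 3.
Insert 118: h=11, slots 11,12,0 occupied -> index 1.
Insert 498: h=10, slot 10 empty -> index 10.
Insert 170: h=11, slots 11,12,0,1 occupied -> index 2.
Insert 410: h=9, slot 9 empty -> index 9.
Table: [79, 118, 170, 597, _, _, _, _, _, 410, 498, 768, 11]

5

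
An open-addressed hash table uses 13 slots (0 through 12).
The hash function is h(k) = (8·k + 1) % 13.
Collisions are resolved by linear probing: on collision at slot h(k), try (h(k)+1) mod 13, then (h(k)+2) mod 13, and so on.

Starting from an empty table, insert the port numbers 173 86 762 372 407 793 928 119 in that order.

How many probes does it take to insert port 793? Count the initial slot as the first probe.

Insert 173: h=7, slot 7 empty => index 7.
Insert 86: h=0, slot 0 empty => index 0.
Insert 762: h=0, slot 0 occupied => index 1.
Insert 372: h=0, slots 0,1 occupied => index 2.
Insert 407: h=7, slot 7 occupied => index 8.
Insert 793: h=1, slots 1,2 occupied => index 3.
Insert 928: h=2, slots 2,3 occupied => index 4.
Insert 119: h=4, slot 4 occupied => index 5.
Table: [86, 762, 372, 793, 928, 119, —, 173, 407, —, —, —, —]

3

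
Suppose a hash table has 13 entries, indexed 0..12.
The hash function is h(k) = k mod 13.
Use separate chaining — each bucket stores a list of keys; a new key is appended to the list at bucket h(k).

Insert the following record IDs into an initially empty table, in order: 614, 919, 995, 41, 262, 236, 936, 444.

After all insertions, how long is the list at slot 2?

4

614 → bucket 3
919 → bucket 9
995 → bucket 7
41 → bucket 2
262 → bucket 2 (collision)
236 → bucket 2 (collision)
936 → bucket 0
444 → bucket 2 (collision)
Final buckets:
0: 936
1: _
2: 41 -> 262 -> 236 -> 444
3: 614
4: _
5: _
6: _
7: 995
8: _
9: 919
10: _
11: _
12: _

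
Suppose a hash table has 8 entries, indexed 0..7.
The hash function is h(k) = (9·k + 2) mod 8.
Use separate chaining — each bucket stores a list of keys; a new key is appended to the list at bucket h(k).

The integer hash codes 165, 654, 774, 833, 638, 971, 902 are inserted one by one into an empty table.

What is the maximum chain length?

4

165 -> bucket 7
654 -> bucket 0
774 -> bucket 0 (collision)
833 -> bucket 3
638 -> bucket 0 (collision)
971 -> bucket 5
902 -> bucket 0 (collision)
Final buckets:
0: 654 -> 774 -> 638 -> 902
1: —
2: —
3: 833
4: —
5: 971
6: —
7: 165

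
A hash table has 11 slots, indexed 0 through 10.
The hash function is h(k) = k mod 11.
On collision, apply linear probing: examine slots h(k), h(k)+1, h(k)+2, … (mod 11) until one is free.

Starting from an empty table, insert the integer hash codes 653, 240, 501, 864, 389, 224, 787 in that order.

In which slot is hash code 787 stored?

653: h=4 => slot 4
240: h=9 => slot 9
501: h=6 => slot 6
864: h=6, probe 6,7 => slot 7
389: h=4, probe 4,5 => slot 5
224: h=4, probe 4,5,6,7,8 => slot 8
787: h=6, probe 6,7,8,9,10 => slot 10
Table: [—, —, —, —, 653, 389, 501, 864, 224, 240, 787]

10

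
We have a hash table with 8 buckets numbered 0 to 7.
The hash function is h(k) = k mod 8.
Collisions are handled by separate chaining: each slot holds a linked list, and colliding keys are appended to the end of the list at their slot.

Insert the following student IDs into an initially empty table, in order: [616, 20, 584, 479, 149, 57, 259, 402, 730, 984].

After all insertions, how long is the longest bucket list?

3

616 -> bucket 0
20 -> bucket 4
584 -> bucket 0 (collision)
479 -> bucket 7
149 -> bucket 5
57 -> bucket 1
259 -> bucket 3
402 -> bucket 2
730 -> bucket 2 (collision)
984 -> bucket 0 (collision)
Final buckets:
0: 616 -> 584 -> 984
1: 57
2: 402 -> 730
3: 259
4: 20
5: 149
6: -
7: 479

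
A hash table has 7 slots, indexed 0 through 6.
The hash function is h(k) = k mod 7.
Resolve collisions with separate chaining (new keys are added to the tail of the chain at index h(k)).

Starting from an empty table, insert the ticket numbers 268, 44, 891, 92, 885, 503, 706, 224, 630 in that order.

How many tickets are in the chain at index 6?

2

Insert 268: h=2, bucket 2 empty -> new chain.
Insert 44: h=2, bucket 2 nonempty -> append to chain.
Insert 891: h=2, bucket 2 nonempty -> append to chain.
Insert 92: h=1, bucket 1 empty -> new chain.
Insert 885: h=3, bucket 3 empty -> new chain.
Insert 503: h=6, bucket 6 empty -> new chain.
Insert 706: h=6, bucket 6 nonempty -> append to chain.
Insert 224: h=0, bucket 0 empty -> new chain.
Insert 630: h=0, bucket 0 nonempty -> append to chain.
Final buckets:
0: 224 -> 630
1: 92
2: 268 -> 44 -> 891
3: 885
4: _
5: _
6: 503 -> 706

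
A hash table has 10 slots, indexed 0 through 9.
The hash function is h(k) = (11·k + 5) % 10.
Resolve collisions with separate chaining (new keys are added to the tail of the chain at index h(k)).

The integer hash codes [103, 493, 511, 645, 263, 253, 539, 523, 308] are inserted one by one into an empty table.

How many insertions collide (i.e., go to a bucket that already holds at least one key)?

4

Insert 103: h=8, bucket 8 empty → new chain.
Insert 493: h=8, bucket 8 nonempty → append to chain.
Insert 511: h=6, bucket 6 empty → new chain.
Insert 645: h=0, bucket 0 empty → new chain.
Insert 263: h=8, bucket 8 nonempty → append to chain.
Insert 253: h=8, bucket 8 nonempty → append to chain.
Insert 539: h=4, bucket 4 empty → new chain.
Insert 523: h=8, bucket 8 nonempty → append to chain.
Insert 308: h=3, bucket 3 empty → new chain.
Final buckets:
0: 645
1: -
2: -
3: 308
4: 539
5: -
6: 511
7: -
8: 103 -> 493 -> 263 -> 253 -> 523
9: -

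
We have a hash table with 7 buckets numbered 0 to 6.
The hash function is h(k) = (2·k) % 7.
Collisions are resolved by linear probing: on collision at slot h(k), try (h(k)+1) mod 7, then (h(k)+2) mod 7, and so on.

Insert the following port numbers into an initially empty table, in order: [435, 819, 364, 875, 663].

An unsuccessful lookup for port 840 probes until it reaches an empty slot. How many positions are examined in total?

435: h=2 -> slot 2
819: h=0 -> slot 0
364: h=0, probe 0,1 -> slot 1
875: h=0, probe 0,1,2,3 -> slot 3
663: h=3, probe 3,4 -> slot 4
Table: [819, 364, 435, 875, 663, -, -]
Lookup 840: h=0, probe 0,1,2,3,4,5 → slot 5 empty, not found.

6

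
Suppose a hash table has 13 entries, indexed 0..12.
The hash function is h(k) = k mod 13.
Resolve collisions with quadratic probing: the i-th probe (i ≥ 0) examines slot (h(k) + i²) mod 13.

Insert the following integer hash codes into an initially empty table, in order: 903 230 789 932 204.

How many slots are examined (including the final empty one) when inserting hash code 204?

903: h=6 => slot 6
230: h=9 => slot 9
789: h=9, probe 9,10 => slot 10
932: h=9, probe 9,10,0 => slot 0
204: h=9, probe 9,10,0,5 => slot 5
Table: [932, -, -, -, -, 204, 903, -, -, 230, 789, -, -]

4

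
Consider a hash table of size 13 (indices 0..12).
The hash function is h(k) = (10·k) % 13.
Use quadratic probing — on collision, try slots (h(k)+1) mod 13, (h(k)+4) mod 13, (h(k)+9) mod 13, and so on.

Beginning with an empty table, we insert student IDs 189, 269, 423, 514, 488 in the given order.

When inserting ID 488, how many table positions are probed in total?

4

189 hashes to 5; slot 5 is free → place at 5.
269 hashes to 12; slot 12 is free → place at 12.
423 hashes to 5; 5 taken → place at 6.
514 hashes to 5; 5,6 taken → place at 9.
488 hashes to 5; 5,6,9 taken → place at 1.
Table: [., 488, ., ., ., 189, 423, ., ., 514, ., ., 269]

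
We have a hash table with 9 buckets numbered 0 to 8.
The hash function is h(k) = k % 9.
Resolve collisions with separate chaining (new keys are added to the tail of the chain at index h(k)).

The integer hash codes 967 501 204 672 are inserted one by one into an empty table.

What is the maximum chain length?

967 -> bucket 4
501 -> bucket 6
204 -> bucket 6 (collision)
672 -> bucket 6 (collision)
Final buckets:
0: .
1: .
2: .
3: .
4: 967
5: .
6: 501 -> 204 -> 672
7: .
8: .

3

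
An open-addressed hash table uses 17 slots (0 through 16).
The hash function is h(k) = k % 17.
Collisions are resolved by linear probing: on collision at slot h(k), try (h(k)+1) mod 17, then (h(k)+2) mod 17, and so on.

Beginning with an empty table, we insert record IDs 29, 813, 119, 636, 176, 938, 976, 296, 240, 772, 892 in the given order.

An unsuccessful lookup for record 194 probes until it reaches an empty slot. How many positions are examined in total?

7

29: h=12 => slot 12
813: h=14 => slot 14
119: h=0 => slot 0
636: h=7 => slot 7
176: h=6 => slot 6
938: h=3 => slot 3
976: h=7, probe 7,8 => slot 8
296: h=7, probe 7,8,9 => slot 9
240: h=2 => slot 2
772: h=7, probe 7,8,9,10 => slot 10
892: h=8, probe 8,9,10,11 => slot 11
Table: [119, ., 240, 938, ., ., 176, 636, 976, 296, 772, 892, 29, ., 813, ., .]
Lookup 194: h=7, probe 7,8,9,10,11,12,13 → slot 13 empty, not found.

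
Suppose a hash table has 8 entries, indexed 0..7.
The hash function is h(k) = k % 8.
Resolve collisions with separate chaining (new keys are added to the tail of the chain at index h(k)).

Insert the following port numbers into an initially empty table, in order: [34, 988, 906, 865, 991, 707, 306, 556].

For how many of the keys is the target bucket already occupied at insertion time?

34 -> bucket 2
988 -> bucket 4
906 -> bucket 2 (collision)
865 -> bucket 1
991 -> bucket 7
707 -> bucket 3
306 -> bucket 2 (collision)
556 -> bucket 4 (collision)
Final buckets:
0: _
1: 865
2: 34 -> 906 -> 306
3: 707
4: 988 -> 556
5: _
6: _
7: 991

3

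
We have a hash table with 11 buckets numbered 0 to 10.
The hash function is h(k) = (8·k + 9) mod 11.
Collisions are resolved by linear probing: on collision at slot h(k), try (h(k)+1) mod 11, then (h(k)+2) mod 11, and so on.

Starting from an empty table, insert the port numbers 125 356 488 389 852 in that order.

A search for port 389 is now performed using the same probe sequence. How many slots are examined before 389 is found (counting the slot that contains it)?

4

125: h=8 -> slot 8
356: h=8, probe 8,9 -> slot 9
488: h=8, probe 8,9,10 -> slot 10
389: h=8, probe 8,9,10,0 -> slot 0
852: h=5 -> slot 5
Table: [389, _, _, _, _, 852, _, _, 125, 356, 488]
Lookup 389: h=8, probe 8,9,10,0 → found at 0.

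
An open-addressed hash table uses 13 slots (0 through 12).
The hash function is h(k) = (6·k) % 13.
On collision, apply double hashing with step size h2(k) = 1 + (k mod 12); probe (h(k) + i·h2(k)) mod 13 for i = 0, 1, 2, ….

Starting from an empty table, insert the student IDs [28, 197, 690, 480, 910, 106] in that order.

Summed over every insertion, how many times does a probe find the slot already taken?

2

Insert 28: h=12, slot 12 empty -> index 12.
Insert 197: h=12, h2=6, slot 12 occupied -> index 5.
Insert 690: h=6, slot 6 empty -> index 6.
Insert 480: h=7, slot 7 empty -> index 7.
Insert 910: h=0, slot 0 empty -> index 0.
Insert 106: h=12, h2=11, slot 12 occupied -> index 10.
Table: [910, —, —, —, —, 197, 690, 480, —, —, 106, —, 28]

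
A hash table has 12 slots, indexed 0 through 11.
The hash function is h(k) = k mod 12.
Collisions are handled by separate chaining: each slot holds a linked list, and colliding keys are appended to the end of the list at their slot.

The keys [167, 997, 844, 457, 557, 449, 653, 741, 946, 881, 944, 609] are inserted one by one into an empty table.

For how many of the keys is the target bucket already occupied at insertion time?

167 → bucket 11
997 → bucket 1
844 → bucket 4
457 → bucket 1 (collision)
557 → bucket 5
449 → bucket 5 (collision)
653 → bucket 5 (collision)
741 → bucket 9
946 → bucket 10
881 → bucket 5 (collision)
944 → bucket 8
609 → bucket 9 (collision)
Final buckets:
0: .
1: 997 -> 457
2: .
3: .
4: 844
5: 557 -> 449 -> 653 -> 881
6: .
7: .
8: 944
9: 741 -> 609
10: 946
11: 167

5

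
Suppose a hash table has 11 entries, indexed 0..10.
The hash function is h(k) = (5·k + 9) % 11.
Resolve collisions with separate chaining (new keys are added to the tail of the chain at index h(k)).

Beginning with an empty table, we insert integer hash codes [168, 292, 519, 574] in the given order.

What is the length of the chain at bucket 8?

2

168 -> bucket 2
292 -> bucket 6
519 -> bucket 8
574 -> bucket 8 (collision)
Final buckets:
0: .
1: .
2: 168
3: .
4: .
5: .
6: 292
7: .
8: 519 -> 574
9: .
10: .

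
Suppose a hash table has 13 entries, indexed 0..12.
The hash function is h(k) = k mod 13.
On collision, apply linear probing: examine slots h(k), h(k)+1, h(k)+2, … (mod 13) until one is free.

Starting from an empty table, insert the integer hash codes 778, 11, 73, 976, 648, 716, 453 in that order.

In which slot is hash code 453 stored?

778: h=11 -> slot 11
11: h=11, probe 11,12 -> slot 12
73: h=8 -> slot 8
976: h=1 -> slot 1
648: h=11, probe 11,12,0 -> slot 0
716: h=1, probe 1,2 -> slot 2
453: h=11, probe 11,12,0,1,2,3 -> slot 3
Table: [648, 976, 716, 453, ., ., ., ., 73, ., ., 778, 11]

3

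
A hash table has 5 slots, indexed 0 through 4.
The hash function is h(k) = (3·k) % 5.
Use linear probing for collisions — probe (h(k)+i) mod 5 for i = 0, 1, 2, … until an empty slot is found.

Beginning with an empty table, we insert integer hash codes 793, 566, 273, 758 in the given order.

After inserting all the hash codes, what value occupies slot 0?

Insert 793: h=4, slot 4 empty → index 4.
Insert 566: h=3, slot 3 empty → index 3.
Insert 273: h=4, slot 4 occupied → index 0.
Insert 758: h=4, slots 4,0 occupied → index 1.
Table: [273, 758, -, 566, 793]

273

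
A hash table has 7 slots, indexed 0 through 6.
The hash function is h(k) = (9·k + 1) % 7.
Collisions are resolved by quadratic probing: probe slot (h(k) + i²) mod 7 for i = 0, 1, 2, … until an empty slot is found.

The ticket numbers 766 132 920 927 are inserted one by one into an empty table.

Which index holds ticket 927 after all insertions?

766 hashes to 0; slot 0 is free → place at 0.
132 hashes to 6; slot 6 is free → place at 6.
920 hashes to 0; 0 taken → place at 1.
927 hashes to 0; 0,1 taken → place at 4.
Table: [766, 920, ., ., 927, ., 132]

4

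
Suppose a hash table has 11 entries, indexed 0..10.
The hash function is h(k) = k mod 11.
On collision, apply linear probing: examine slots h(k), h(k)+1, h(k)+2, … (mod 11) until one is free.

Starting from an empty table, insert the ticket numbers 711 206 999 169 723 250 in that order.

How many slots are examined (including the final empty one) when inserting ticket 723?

3

Insert 711: h=7, slot 7 empty -> index 7.
Insert 206: h=8, slot 8 empty -> index 8.
Insert 999: h=9, slot 9 empty -> index 9.
Insert 169: h=4, slot 4 empty -> index 4.
Insert 723: h=8, slots 8,9 occupied -> index 10.
Insert 250: h=8, slots 8,9,10 occupied -> index 0.
Table: [250, -, -, -, 169, -, -, 711, 206, 999, 723]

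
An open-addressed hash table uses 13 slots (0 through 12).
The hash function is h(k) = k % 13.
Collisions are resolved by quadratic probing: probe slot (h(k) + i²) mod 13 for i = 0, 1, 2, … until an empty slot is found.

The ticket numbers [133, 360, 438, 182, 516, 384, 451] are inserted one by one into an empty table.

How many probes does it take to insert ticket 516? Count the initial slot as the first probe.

133 hashes to 3; slot 3 is free => place at 3.
360 hashes to 9; slot 9 is free => place at 9.
438 hashes to 9; 9 taken => place at 10.
182 hashes to 0; slot 0 is free => place at 0.
516 hashes to 9; 9,10,0 taken => place at 5.
384 hashes to 7; slot 7 is free => place at 7.
451 hashes to 9; 9,10,0,5 taken => place at 12.
Table: [182, ., ., 133, ., 516, ., 384, ., 360, 438, ., 451]

4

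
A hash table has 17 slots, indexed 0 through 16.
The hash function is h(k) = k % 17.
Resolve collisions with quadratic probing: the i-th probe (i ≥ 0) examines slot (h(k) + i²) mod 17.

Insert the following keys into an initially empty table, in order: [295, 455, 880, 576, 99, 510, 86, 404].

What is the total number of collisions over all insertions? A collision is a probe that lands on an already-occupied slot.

295 hashes to 6; slot 6 is free → place at 6.
455 hashes to 13; slot 13 is free → place at 13.
880 hashes to 13; 13 taken → place at 14.
576 hashes to 15; slot 15 is free → place at 15.
99 hashes to 14; 14,15 taken → place at 1.
510 hashes to 0; slot 0 is free → place at 0.
86 hashes to 1; 1 taken → place at 2.
404 hashes to 13; 13,14,0 taken → place at 5.
Table: [510, 99, 86, -, -, 404, 295, -, -, -, -, -, -, 455, 880, 576, -]

7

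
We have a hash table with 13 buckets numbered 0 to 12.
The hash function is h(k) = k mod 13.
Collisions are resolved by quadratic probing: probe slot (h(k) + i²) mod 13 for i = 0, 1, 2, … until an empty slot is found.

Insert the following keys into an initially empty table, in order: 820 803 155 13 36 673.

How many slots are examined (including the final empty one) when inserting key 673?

4

820 hashes to 1; slot 1 is free -> place at 1.
803 hashes to 10; slot 10 is free -> place at 10.
155 hashes to 12; slot 12 is free -> place at 12.
13 hashes to 0; slot 0 is free -> place at 0.
36 hashes to 10; 10 taken -> place at 11.
673 hashes to 10; 10,11,1 taken -> place at 6.
Table: [13, 820, ∅, ∅, ∅, ∅, 673, ∅, ∅, ∅, 803, 36, 155]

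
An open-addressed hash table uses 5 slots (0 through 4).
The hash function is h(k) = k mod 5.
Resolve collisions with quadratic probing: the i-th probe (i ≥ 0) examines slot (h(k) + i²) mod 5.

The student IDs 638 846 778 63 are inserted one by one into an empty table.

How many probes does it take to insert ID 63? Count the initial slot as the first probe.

Insert 638: h=3, slot 3 empty => index 3.
Insert 846: h=1, slot 1 empty => index 1.
Insert 778: h=3, slot 3 occupied => index 4.
Insert 63: h=3, slots 3,4 occupied => index 2.
Table: [_, 846, 63, 638, 778]

3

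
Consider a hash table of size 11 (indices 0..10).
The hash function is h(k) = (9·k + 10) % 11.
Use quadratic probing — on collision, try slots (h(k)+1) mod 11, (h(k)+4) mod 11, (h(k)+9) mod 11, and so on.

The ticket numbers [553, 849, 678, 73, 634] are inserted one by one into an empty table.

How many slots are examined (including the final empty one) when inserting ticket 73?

553 hashes to 4; slot 4 is free -> place at 4.
849 hashes to 6; slot 6 is free -> place at 6.
678 hashes to 7; slot 7 is free -> place at 7.
73 hashes to 7; 7 taken -> place at 8.
634 hashes to 7; 7,8 taken -> place at 0.
Table: [634, —, —, —, 553, —, 849, 678, 73, —, —]

2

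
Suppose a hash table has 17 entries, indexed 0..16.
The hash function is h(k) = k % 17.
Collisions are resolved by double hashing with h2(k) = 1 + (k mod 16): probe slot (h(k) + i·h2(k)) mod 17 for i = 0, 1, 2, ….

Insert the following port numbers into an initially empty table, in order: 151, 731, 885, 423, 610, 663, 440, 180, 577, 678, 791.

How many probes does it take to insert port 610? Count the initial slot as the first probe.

151: h=15 → slot 15
731: h=0 → slot 0
885: h=1 → slot 1
423: h=15, h2=8, probe 15,6 → slot 6
610: h=15, h2=3, probe 15,1,4 → slot 4
663: h=0, h2=8, probe 0,8 → slot 8
440: h=15, h2=9, probe 15,7 → slot 7
180: h=10 → slot 10
577: h=16 → slot 16
678: h=15, h2=7, probe 15,5 → slot 5
791: h=9 → slot 9
Table: [731, 885, _, _, 610, 678, 423, 440, 663, 791, 180, _, _, _, _, 151, 577]

3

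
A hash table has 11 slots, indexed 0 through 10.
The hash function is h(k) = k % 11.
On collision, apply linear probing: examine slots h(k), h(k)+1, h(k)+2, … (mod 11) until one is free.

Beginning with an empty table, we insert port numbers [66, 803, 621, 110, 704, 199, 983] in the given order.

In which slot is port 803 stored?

66: h=0 => slot 0
803: h=0, probe 0,1 => slot 1
621: h=5 => slot 5
110: h=0, probe 0,1,2 => slot 2
704: h=0, probe 0,1,2,3 => slot 3
199: h=1, probe 1,2,3,4 => slot 4
983: h=4, probe 4,5,6 => slot 6
Table: [66, 803, 110, 704, 199, 621, 983, —, —, —, —]

1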